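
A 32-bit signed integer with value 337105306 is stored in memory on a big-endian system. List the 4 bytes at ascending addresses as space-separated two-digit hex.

337105306 in hexadecimal, padded to 32 bits, is 0x1417D19A.
Split into bytes (most-significant first): 14 17 D1 9A.
Big-endian: lowest address holds the most-significant byte.
So the memory order matches the most-significant-first order: 14 17 D1 9A.

14 17 D1 9A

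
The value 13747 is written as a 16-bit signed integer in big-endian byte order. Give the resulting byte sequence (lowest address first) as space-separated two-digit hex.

13747 in hexadecimal, padded to 16 bits, is 0x35B3.
Split into bytes (most-significant first): 35 B3.
Big-endian: lowest address holds the most-significant byte.
So the memory order matches the most-significant-first order: 35 B3.

35 B3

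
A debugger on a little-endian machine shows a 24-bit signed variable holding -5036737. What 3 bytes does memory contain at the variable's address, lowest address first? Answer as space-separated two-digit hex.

Two's complement of -5036737 in 24 bits: 5036737 = 0x4CDAC1; invert → 0xB3253E; add 1 → 0xB3253F.
Split into bytes (most-significant first): B3 25 3F.
In little-endian order the low byte comes first in memory.
So at ascending addresses the bytes are 3F 25 B3.

3F 25 B3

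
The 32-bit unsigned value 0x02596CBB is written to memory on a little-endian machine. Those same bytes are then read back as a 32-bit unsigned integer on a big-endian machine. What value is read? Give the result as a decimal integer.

Stored little-endian, the bytes at ascending addresses are BB 6C 59 02.
Read back as big-endian, the last byte is least significant, giving 0xBB6C5902.
0xBB6C5902 = 3144440066.

3144440066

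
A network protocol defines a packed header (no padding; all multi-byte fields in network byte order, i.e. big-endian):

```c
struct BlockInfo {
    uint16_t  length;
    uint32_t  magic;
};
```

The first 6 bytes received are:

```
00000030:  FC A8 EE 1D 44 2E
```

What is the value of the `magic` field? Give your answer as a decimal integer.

3994895406

`magic` follows `length` (2 bytes), so it starts at byte offset 2 and occupies 4 bytes.
Bytes at offsets 2..5: EE 1D 44 2E.
In big-endian order the high byte comes first in memory.
The bytes are already most-significant first: 0xEE1D442E.
0xEE1D442E = 3994895406.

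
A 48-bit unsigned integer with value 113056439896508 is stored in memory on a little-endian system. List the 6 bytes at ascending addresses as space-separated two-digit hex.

113056439896508 in hexadecimal, padded to 48 bits, is 0x66D300F089BC.
Split into bytes (most-significant first): 66 D3 00 F0 89 BC.
Little-endian: lowest address holds the least-significant byte.
So at ascending addresses the bytes are BC 89 F0 00 D3 66.

BC 89 F0 00 D3 66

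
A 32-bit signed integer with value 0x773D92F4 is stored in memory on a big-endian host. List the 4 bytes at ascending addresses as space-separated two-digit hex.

Split into bytes (most-significant first): 77 3D 92 F4.
Big-endian stores the most-significant byte at the lowest address.
So the memory order matches the most-significant-first order: 77 3D 92 F4.

77 3D 92 F4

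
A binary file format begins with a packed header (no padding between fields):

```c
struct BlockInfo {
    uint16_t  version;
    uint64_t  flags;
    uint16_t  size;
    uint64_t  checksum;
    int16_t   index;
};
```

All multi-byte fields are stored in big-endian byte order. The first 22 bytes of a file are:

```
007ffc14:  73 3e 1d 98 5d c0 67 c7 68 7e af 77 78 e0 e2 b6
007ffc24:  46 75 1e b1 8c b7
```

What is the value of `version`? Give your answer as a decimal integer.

`version` is the first field, at byte offset 0, occupying 2 bytes.
Bytes at offsets 0..1: 73 3E.
Big-endian stores the most-significant byte at the lowest address.
The bytes are already most-significant first: 0x733E.
0x733E = 29502.

29502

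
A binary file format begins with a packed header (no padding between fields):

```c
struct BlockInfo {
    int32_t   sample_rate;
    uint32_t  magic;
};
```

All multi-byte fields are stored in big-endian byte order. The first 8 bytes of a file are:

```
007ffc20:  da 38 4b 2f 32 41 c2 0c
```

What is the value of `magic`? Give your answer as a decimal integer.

843170316

`magic` follows `sample_rate` (4 bytes), so it starts at byte offset 4 and occupies 4 bytes.
Bytes at offsets 4..7: 32 41 C2 0C.
Big-endian: lowest address holds the most-significant byte.
The bytes are already most-significant first: 0x3241C20C.
0x3241C20C = 843170316.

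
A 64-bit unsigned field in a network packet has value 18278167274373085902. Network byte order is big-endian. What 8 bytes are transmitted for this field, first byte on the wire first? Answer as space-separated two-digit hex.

FD A9 18 4B 4E 2D 7A CE

18278167274373085902 in hexadecimal, padded to 64 bits, is 0xFDA9184B4E2D7ACE.
Split into bytes (most-significant first): FD A9 18 4B 4E 2D 7A CE.
Big-endian: lowest address holds the most-significant byte.
So the memory order matches the most-significant-first order: FD A9 18 4B 4E 2D 7A CE.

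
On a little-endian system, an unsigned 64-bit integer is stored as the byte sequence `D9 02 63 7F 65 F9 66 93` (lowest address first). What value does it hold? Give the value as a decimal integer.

10621450985524101849

Little-endian: lowest address holds the least-significant byte.
Reassemble most-significant byte first: 93 66 F9 65 7F 63 02 D9 → 0x9366F9657F6302D9.
0x9366F9657F6302D9 = 10621450985524101849.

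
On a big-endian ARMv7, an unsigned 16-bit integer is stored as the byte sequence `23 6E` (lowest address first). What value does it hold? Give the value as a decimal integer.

9070

Big-endian: lowest address holds the most-significant byte.
The bytes are already most-significant first: 0x236E.
0x236E = 9070.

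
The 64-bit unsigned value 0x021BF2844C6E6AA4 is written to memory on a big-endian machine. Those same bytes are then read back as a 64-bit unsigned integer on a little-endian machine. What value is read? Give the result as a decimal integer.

11847403044678540034

Stored big-endian, the bytes at ascending addresses are 02 1B F2 84 4C 6E 6A A4.
Read back as little-endian, the first byte is least significant, giving 0xA46A6E4C84F21B02.
0xA46A6E4C84F21B02 = 11847403044678540034.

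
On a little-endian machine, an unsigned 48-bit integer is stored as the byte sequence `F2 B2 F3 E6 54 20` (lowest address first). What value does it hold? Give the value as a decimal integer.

Little-endian stores the least-significant byte at the lowest address.
Reassemble most-significant byte first: 20 54 E6 F3 B2 F2 → 0x2054E6F3B2F2.
0x2054E6F3B2F2 = 35549024072434.

35549024072434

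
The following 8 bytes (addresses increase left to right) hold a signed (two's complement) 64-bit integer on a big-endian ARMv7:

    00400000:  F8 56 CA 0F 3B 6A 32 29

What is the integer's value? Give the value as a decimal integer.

-552031737536171479

Big-endian: lowest address holds the most-significant byte.
The bytes are already most-significant first: 0xF856CA0F3B6A3229.
Top bit is set, so as a signed 64-bit value this is 0xF856CA0F3B6A3229 − 2^64 = -552031737536171479.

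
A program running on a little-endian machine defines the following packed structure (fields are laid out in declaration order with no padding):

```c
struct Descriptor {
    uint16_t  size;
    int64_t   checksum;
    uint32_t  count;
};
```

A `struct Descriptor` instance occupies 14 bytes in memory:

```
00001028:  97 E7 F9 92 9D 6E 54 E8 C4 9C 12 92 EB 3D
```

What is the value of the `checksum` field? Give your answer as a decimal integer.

`checksum` follows `size` (2 bytes), so it starts at byte offset 2 and occupies 8 bytes.
Bytes at offsets 2..9: F9 92 9D 6E 54 E8 C4 9C.
In little-endian order the low byte comes first in memory.
Reassemble most-significant byte first: 9C C4 E8 54 6E 9D 92 F9 → 0x9CC4E8546E9D92F9.
Top bit is set, so as a signed 64-bit value this is 0x9CC4E8546E9D92F9 − 2^64 = -7150334859026787591.

-7150334859026787591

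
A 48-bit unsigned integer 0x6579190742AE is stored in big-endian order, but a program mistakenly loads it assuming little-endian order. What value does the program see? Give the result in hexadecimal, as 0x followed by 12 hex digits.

Stored big-endian, the bytes at ascending addresses are 65 79 19 07 42 AE.
Read back as little-endian, the first byte is least significant, giving 0xAE4207197965.

0xAE4207197965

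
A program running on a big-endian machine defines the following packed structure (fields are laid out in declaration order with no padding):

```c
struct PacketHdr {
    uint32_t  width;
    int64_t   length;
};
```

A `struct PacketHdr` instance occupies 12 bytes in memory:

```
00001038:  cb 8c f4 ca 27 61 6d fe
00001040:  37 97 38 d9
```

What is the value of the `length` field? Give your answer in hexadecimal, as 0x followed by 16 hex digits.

`length` follows `width` (4 bytes), so it starts at byte offset 4 and occupies 8 bytes.
Bytes at offsets 4..11: 27 61 6D FE 37 97 38 D9.
Big-endian: lowest address holds the most-significant byte.
The bytes are already most-significant first: 0x27616DFE379738D9.

0x27616DFE379738D9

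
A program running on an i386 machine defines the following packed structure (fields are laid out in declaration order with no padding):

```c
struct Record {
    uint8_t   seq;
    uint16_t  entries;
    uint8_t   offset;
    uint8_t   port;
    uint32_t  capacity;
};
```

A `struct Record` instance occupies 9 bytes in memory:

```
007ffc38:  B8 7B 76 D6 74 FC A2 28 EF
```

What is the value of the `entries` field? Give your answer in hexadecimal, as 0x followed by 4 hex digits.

0x767B

`entries` follows `seq` (1 byte), so it starts at byte offset 1 and occupies 2 bytes.
Bytes at offsets 1..2: 7B 76.
In little-endian order the low byte comes first in memory.
Reassemble most-significant byte first: 76 7B → 0x767B.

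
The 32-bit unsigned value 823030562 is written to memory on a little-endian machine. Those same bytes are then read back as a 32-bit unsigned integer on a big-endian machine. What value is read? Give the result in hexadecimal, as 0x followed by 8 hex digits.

0x22730E31

823030562 in 32-bit hexadecimal is 0x310E7322.
Stored little-endian, the bytes at ascending addresses are 22 73 0E 31.
Read back as big-endian, the last byte is least significant, giving 0x22730E31.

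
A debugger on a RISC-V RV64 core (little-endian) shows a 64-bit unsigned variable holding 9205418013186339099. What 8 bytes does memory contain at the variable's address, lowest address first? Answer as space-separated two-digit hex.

1B 31 F4 1C E9 36 C0 7F

9205418013186339099 in hexadecimal, padded to 64 bits, is 0x7FC036E91CF4311B.
Split into bytes (most-significant first): 7F C0 36 E9 1C F4 31 1B.
Little-endian: lowest address holds the least-significant byte.
So at ascending addresses the bytes are 1B 31 F4 1C E9 36 C0 7F.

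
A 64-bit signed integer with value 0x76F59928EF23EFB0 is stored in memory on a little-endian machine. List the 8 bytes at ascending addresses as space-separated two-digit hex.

B0 EF 23 EF 28 99 F5 76

Split into bytes (most-significant first): 76 F5 99 28 EF 23 EF B0.
Little-endian stores the least-significant byte at the lowest address.
So at ascending addresses the bytes are B0 EF 23 EF 28 99 F5 76.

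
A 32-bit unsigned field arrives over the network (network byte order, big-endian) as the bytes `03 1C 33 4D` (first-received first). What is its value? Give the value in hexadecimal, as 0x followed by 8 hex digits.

Big-endian: lowest address holds the most-significant byte.
The bytes are already most-significant first: 0x031C334D.

0x031C334D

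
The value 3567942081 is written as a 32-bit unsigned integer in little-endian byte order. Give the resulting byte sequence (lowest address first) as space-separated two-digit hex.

3567942081 in hexadecimal, padded to 32 bits, is 0xD4AA79C1.
Split into bytes (most-significant first): D4 AA 79 C1.
Little-endian stores the least-significant byte at the lowest address.
So at ascending addresses the bytes are C1 79 AA D4.

C1 79 AA D4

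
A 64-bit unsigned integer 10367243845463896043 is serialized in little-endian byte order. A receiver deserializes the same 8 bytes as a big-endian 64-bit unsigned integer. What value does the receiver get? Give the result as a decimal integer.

17001012127233335183

10367243845463896043 in 64-bit hexadecimal is 0x8FDFD95974BAEFEB.
Stored little-endian, the bytes at ascending addresses are EB EF BA 74 59 D9 DF 8F.
Read back as big-endian, the last byte is least significant, giving 0xEBEFBA7459D9DF8F.
0xEBEFBA7459D9DF8F = 17001012127233335183.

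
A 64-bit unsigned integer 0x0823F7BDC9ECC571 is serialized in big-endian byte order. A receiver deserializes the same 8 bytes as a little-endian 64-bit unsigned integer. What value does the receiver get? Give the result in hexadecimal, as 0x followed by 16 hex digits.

0x71C5ECC9BDF72308

Stored big-endian, the bytes at ascending addresses are 08 23 F7 BD C9 EC C5 71.
Read back as little-endian, the first byte is least significant, giving 0x71C5ECC9BDF72308.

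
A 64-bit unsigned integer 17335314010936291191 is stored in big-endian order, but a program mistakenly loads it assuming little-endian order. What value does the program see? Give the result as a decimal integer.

8624310940070351856

17335314010936291191 in 64-bit hexadecimal is 0xF093683F1BB5AF77.
Stored big-endian, the bytes at ascending addresses are F0 93 68 3F 1B B5 AF 77.
Read back as little-endian, the first byte is least significant, giving 0x77AFB51B3F6893F0.
0x77AFB51B3F6893F0 = 8624310940070351856.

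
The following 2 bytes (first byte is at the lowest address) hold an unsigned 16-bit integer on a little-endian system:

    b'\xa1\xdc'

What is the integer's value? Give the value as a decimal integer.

Little-endian: lowest address holds the least-significant byte.
Reassemble most-significant byte first: DC A1 → 0xDCA1.
0xDCA1 = 56481.

56481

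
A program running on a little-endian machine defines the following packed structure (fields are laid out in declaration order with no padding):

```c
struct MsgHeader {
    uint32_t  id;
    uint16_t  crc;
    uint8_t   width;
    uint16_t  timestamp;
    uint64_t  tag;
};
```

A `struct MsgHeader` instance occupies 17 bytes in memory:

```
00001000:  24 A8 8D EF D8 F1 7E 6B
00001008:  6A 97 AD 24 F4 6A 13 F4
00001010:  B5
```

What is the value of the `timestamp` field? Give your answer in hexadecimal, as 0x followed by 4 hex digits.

0x6A6B

`timestamp` follows `id` (4 B), `crc` (2 B), `width` (1 B), so it starts at offset 4 + 2 + 1 = 7 and occupies 2 bytes.
Bytes at offsets 7..8: 6B 6A.
In little-endian order the low byte comes first in memory.
Reassemble most-significant byte first: 6A 6B → 0x6A6B.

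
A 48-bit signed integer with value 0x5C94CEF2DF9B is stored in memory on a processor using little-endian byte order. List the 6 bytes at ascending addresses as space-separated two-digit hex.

9B DF F2 CE 94 5C

Split into bytes (most-significant first): 5C 94 CE F2 DF 9B.
Little-endian stores the least-significant byte at the lowest address.
So at ascending addresses the bytes are 9B DF F2 CE 94 5C.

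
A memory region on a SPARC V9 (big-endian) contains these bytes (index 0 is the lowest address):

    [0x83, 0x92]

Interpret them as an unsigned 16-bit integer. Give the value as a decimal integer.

In big-endian order the high byte comes first in memory.
The bytes are already most-significant first: 0x8392.
0x8392 = 33682.

33682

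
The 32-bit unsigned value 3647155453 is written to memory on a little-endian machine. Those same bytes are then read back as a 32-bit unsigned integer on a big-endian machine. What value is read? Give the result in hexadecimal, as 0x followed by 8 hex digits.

3647155453 in 32-bit hexadecimal is 0xD9632CFD.
Stored little-endian, the bytes at ascending addresses are FD 2C 63 D9.
Read back as big-endian, the last byte is least significant, giving 0xFD2C63D9.

0xFD2C63D9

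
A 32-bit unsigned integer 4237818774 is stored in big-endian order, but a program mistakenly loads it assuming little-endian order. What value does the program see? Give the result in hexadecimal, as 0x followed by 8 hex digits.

4237818774 in 32-bit hexadecimal is 0xFC97FB96.
Stored big-endian, the bytes at ascending addresses are FC 97 FB 96.
Read back as little-endian, the first byte is least significant, giving 0x96FB97FC.

0x96FB97FC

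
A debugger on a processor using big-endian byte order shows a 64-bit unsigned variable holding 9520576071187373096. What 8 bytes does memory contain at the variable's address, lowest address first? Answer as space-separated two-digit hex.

9520576071187373096 in hexadecimal, padded to 64 bits, is 0x841FE17E9C351C28.
Split into bytes (most-significant first): 84 1F E1 7E 9C 35 1C 28.
Big-endian stores the most-significant byte at the lowest address.
So the memory order matches the most-significant-first order: 84 1F E1 7E 9C 35 1C 28.

84 1F E1 7E 9C 35 1C 28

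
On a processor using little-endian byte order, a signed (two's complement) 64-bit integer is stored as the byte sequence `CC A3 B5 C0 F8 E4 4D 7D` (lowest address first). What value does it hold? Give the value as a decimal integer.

Little-endian: lowest address holds the least-significant byte.
Reassemble most-significant byte first: 7D 4D E4 F8 C0 B5 A3 CC → 0x7D4DE4F8C0B5A3CC.
0x7D4DE4F8C0B5A3CC = 9029124584983864268.

9029124584983864268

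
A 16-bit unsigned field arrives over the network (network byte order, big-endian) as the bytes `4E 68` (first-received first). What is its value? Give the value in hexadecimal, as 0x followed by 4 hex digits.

0x4E68

Big-endian: lowest address holds the most-significant byte.
The bytes are already most-significant first: 0x4E68.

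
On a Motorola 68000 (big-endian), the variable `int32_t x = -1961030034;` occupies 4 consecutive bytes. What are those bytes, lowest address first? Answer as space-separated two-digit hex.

8B 1D 0E 6E

Two's complement of -1961030034 in 32 bits: 1961030034 = 0x74E2F192; invert → 0x8B1D0E6D; add 1 → 0x8B1D0E6E.
Split into bytes (most-significant first): 8B 1D 0E 6E.
Big-endian: lowest address holds the most-significant byte.
So the memory order matches the most-significant-first order: 8B 1D 0E 6E.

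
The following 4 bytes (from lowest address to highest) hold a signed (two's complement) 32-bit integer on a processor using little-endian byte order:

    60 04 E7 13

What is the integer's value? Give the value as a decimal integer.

In little-endian order the low byte comes first in memory.
Reassemble most-significant byte first: 13 E7 04 60 → 0x13E70460.
0x13E70460 = 333907040.

333907040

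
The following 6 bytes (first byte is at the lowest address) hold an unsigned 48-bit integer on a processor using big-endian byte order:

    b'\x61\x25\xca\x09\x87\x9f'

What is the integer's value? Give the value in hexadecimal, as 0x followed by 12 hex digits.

0x6125CA09879F

In big-endian order the high byte comes first in memory.
The bytes are already most-significant first: 0x6125CA09879F.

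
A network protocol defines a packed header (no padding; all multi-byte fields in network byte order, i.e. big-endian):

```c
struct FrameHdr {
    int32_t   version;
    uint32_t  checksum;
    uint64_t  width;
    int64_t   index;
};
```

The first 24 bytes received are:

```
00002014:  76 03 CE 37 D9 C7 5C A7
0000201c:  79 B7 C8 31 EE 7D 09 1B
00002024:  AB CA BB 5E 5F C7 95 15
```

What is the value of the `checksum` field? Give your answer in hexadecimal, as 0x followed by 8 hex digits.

0xD9C75CA7

`checksum` follows `version` (4 bytes), so it starts at byte offset 4 and occupies 4 bytes.
Bytes at offsets 4..7: D9 C7 5C A7.
Big-endian stores the most-significant byte at the lowest address.
The bytes are already most-significant first: 0xD9C75CA7.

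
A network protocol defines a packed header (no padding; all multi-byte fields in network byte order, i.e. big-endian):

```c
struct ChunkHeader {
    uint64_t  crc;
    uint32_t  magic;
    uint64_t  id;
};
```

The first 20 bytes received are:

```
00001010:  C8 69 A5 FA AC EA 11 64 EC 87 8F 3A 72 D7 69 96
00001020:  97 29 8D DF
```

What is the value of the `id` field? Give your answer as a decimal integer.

8275198935818669535

`id` follows `crc` (8 B), `magic` (4 B), so it starts at offset 8 + 4 = 12 and occupies 8 bytes.
Bytes at offsets 12..19: 72 D7 69 96 97 29 8D DF.
Big-endian: lowest address holds the most-significant byte.
The bytes are already most-significant first: 0x72D7699697298DDF.
0x72D7699697298DDF = 8275198935818669535.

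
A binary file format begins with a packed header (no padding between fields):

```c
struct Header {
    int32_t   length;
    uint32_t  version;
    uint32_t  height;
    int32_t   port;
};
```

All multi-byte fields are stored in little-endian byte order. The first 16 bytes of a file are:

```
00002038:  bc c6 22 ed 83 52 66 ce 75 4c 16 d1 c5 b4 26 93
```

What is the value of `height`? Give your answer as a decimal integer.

`height` follows `length` (4 B), `version` (4 B), so it starts at offset 4 + 4 = 8 and occupies 4 bytes.
Bytes at offsets 8..11: 75 4C 16 D1.
Little-endian stores the least-significant byte at the lowest address.
Reassemble most-significant byte first: D1 16 4C 75 → 0xD1164C75.
0xD1164C75 = 3507899509.

3507899509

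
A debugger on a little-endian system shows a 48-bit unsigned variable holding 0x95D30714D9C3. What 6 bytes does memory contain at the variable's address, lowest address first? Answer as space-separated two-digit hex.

Split into bytes (most-significant first): 95 D3 07 14 D9 C3.
Little-endian stores the least-significant byte at the lowest address.
So at ascending addresses the bytes are C3 D9 14 07 D3 95.

C3 D9 14 07 D3 95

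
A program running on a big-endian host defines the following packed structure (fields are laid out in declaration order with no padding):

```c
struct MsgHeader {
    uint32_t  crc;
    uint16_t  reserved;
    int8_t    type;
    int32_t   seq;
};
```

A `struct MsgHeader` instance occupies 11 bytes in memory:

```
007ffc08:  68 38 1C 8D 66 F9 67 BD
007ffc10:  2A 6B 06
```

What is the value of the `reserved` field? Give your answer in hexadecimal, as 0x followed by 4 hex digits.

`reserved` follows `crc` (4 bytes), so it starts at byte offset 4 and occupies 2 bytes.
Bytes at offsets 4..5: 66 F9.
Big-endian: lowest address holds the most-significant byte.
The bytes are already most-significant first: 0x66F9.

0x66F9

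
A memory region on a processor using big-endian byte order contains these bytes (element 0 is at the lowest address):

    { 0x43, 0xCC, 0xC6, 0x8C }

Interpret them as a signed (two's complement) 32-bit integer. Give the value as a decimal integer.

1137493644

Big-endian stores the most-significant byte at the lowest address.
The bytes are already most-significant first: 0x43CCC68C.
0x43CCC68C = 1137493644.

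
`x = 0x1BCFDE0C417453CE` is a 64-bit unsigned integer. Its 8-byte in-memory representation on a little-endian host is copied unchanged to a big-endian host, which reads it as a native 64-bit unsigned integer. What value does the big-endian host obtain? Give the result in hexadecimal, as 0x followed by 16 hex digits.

Stored little-endian, the bytes at ascending addresses are CE 53 74 41 0C DE CF 1B.
Read back as big-endian, the last byte is least significant, giving 0xCE5374410CDECF1B.

0xCE5374410CDECF1B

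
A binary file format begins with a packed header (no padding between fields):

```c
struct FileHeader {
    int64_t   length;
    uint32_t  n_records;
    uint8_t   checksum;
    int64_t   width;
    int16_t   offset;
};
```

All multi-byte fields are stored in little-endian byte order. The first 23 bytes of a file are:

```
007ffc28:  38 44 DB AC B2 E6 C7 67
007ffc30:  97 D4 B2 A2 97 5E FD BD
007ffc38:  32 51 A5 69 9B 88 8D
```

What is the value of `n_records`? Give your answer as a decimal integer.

`n_records` follows `length` (8 bytes), so it starts at byte offset 8 and occupies 4 bytes.
Bytes at offsets 8..11: 97 D4 B2 A2.
Little-endian: lowest address holds the least-significant byte.
Reassemble most-significant byte first: A2 B2 D4 97 → 0xA2B2D497.
0xA2B2D497 = 2729628823.

2729628823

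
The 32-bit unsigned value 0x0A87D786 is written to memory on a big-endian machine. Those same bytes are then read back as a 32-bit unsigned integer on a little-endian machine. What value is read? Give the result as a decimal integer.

Stored big-endian, the bytes at ascending addresses are 0A 87 D7 86.
Read back as little-endian, the first byte is least significant, giving 0x86D7870A.
0x86D7870A = 2262271754.

2262271754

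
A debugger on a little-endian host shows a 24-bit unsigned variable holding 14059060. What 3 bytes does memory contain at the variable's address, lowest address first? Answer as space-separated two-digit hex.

14059060 in hexadecimal, padded to 24 bits, is 0xD68634.
Split into bytes (most-significant first): D6 86 34.
Little-endian: lowest address holds the least-significant byte.
So at ascending addresses the bytes are 34 86 D6.

34 86 D6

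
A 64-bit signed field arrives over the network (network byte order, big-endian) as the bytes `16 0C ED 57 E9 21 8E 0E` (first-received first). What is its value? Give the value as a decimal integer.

Big-endian stores the most-significant byte at the lowest address.
The bytes are already most-significant first: 0x160CED57E9218E0E.
0x160CED57E9218E0E = 1588905730384170510.

1588905730384170510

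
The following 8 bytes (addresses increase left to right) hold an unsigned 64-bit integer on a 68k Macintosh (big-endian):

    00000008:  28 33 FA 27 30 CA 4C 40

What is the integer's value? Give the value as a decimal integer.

2896934031558593600

Big-endian: lowest address holds the most-significant byte.
The bytes are already most-significant first: 0x2833FA2730CA4C40.
0x2833FA2730CA4C40 = 2896934031558593600.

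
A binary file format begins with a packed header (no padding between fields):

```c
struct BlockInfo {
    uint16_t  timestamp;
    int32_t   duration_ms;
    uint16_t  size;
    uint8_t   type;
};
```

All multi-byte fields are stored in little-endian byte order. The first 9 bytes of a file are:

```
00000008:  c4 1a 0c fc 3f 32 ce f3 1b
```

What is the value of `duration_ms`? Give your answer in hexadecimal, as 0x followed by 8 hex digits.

`duration_ms` follows `timestamp` (2 bytes), so it starts at byte offset 2 and occupies 4 bytes.
Bytes at offsets 2..5: 0C FC 3F 32.
In little-endian order the low byte comes first in memory.
Reassemble most-significant byte first: 32 3F FC 0C → 0x323FFC0C.

0x323FFC0C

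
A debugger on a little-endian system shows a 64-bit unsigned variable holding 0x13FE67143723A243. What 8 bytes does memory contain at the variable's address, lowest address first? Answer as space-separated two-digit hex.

43 A2 23 37 14 67 FE 13

Split into bytes (most-significant first): 13 FE 67 14 37 23 A2 43.
Little-endian stores the least-significant byte at the lowest address.
So at ascending addresses the bytes are 43 A2 23 37 14 67 FE 13.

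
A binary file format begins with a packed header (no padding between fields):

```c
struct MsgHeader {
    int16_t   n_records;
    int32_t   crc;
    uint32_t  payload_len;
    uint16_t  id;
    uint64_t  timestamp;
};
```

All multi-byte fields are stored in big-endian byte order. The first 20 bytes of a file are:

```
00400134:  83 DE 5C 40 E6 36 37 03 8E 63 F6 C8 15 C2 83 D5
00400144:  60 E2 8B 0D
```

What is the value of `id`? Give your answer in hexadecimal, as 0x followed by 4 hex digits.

`id` follows `n_records` (2 B), `crc` (4 B), `payload_len` (4 B), so it starts at offset 2 + 4 + 4 = 10 and occupies 2 bytes.
Bytes at offsets 10..11: F6 C8.
Big-endian stores the most-significant byte at the lowest address.
The bytes are already most-significant first: 0xF6C8.

0xF6C8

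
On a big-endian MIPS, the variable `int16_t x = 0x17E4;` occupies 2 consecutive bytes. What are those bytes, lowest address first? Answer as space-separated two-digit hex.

17 E4

Split into bytes (most-significant first): 17 E4.
Big-endian: lowest address holds the most-significant byte.
So the memory order matches the most-significant-first order: 17 E4.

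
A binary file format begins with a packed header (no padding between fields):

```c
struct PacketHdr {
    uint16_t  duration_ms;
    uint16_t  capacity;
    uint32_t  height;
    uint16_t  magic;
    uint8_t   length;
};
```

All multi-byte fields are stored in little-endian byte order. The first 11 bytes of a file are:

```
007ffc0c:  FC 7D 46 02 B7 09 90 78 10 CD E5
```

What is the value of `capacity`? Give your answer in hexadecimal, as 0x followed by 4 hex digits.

0x0246

`capacity` follows `duration_ms` (2 bytes), so it starts at byte offset 2 and occupies 2 bytes.
Bytes at offsets 2..3: 46 02.
Little-endian: lowest address holds the least-significant byte.
Reassemble most-significant byte first: 02 46 → 0x0246.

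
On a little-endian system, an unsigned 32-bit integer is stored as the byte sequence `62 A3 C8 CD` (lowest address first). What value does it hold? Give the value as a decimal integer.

3452478306

Little-endian stores the least-significant byte at the lowest address.
Reassemble most-significant byte first: CD C8 A3 62 → 0xCDC8A362.
0xCDC8A362 = 3452478306.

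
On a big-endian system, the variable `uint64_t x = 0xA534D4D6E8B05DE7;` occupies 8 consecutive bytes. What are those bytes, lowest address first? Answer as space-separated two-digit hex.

A5 34 D4 D6 E8 B0 5D E7

Split into bytes (most-significant first): A5 34 D4 D6 E8 B0 5D E7.
In big-endian order the high byte comes first in memory.
So the memory order matches the most-significant-first order: A5 34 D4 D6 E8 B0 5D E7.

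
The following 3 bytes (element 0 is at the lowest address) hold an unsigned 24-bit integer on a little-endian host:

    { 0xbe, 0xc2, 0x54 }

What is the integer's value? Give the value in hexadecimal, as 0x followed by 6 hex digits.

In little-endian order the low byte comes first in memory.
Reassemble most-significant byte first: 54 C2 BE → 0x54C2BE.

0x54C2BE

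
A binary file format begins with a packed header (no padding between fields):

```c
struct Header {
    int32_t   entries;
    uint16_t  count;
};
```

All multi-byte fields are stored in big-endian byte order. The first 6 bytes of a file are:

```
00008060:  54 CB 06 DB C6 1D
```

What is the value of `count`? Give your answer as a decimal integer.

50717

`count` follows `entries` (4 bytes), so it starts at byte offset 4 and occupies 2 bytes.
Bytes at offsets 4..5: C6 1D.
Big-endian: lowest address holds the most-significant byte.
The bytes are already most-significant first: 0xC61D.
0xC61D = 50717.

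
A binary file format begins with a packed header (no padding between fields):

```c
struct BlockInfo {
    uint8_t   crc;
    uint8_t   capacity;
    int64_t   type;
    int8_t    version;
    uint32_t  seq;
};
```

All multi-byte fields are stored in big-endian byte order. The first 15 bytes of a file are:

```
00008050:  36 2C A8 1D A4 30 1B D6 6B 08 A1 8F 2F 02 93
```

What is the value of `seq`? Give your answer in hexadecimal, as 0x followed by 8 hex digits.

`seq` follows `crc` (1 B), `capacity` (1 B), `type` (8 B), `version` (1 B), so it starts at offset 1 + 1 + 8 + 1 = 11 and occupies 4 bytes.
Bytes at offsets 11..14: 8F 2F 02 93.
Big-endian: lowest address holds the most-significant byte.
The bytes are already most-significant first: 0x8F2F0293.

0x8F2F0293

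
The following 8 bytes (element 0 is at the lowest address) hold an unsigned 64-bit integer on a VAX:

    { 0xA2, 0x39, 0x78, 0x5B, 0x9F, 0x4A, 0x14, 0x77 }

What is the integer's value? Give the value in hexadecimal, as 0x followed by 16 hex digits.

0x77144A9F5B7839A2

In little-endian order the low byte comes first in memory.
Reassemble most-significant byte first: 77 14 4A 9F 5B 78 39 A2 → 0x77144A9F5B7839A2.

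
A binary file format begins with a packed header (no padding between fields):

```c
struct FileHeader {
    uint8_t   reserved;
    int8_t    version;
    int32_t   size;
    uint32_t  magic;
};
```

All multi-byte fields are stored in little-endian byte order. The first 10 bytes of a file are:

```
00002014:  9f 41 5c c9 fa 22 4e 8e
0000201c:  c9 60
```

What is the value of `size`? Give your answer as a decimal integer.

`size` follows `reserved` (1 B), `version` (1 B), so it starts at offset 1 + 1 = 2 and occupies 4 bytes.
Bytes at offsets 2..5: 5C C9 FA 22.
Little-endian: lowest address holds the least-significant byte.
Reassemble most-significant byte first: 22 FA C9 5C → 0x22FAC95C.
0x22FAC95C = 586860892.

586860892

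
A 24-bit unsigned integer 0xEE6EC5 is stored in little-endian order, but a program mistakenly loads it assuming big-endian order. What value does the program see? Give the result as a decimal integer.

Stored little-endian, the bytes at ascending addresses are C5 6E EE.
Read back as big-endian, the last byte is least significant, giving 0xC56EEE.
0xC56EEE = 12938990.

12938990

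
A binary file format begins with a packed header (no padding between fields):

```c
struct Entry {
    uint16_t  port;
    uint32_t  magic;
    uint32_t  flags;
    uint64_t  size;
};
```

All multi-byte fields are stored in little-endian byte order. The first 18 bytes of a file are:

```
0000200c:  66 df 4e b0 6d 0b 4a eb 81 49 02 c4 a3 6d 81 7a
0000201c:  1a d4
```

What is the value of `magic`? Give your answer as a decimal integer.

`magic` follows `port` (2 bytes), so it starts at byte offset 2 and occupies 4 bytes.
Bytes at offsets 2..5: 4E B0 6D 0B.
Little-endian: lowest address holds the least-significant byte.
Reassemble most-significant byte first: 0B 6D B0 4E → 0x0B6DB04E.
0x0B6DB04E = 191737934.

191737934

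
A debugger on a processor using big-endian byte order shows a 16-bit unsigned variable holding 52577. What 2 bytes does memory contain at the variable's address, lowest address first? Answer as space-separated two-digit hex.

CD 61

52577 in hexadecimal, padded to 16 bits, is 0xCD61.
Split into bytes (most-significant first): CD 61.
In big-endian order the high byte comes first in memory.
So the memory order matches the most-significant-first order: CD 61.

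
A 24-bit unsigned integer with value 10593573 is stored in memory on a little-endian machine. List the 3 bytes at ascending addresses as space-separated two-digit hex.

10593573 in hexadecimal, padded to 24 bits, is 0xA1A525.
Split into bytes (most-significant first): A1 A5 25.
Little-endian stores the least-significant byte at the lowest address.
So at ascending addresses the bytes are 25 A5 A1.

25 A5 A1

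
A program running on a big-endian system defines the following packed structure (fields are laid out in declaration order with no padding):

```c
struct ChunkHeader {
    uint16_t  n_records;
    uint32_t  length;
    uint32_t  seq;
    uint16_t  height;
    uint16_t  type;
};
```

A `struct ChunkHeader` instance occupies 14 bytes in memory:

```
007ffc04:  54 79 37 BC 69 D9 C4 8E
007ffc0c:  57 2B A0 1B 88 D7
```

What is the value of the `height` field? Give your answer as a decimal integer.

40987

`height` follows `n_records` (2 B), `length` (4 B), `seq` (4 B), so it starts at offset 2 + 4 + 4 = 10 and occupies 2 bytes.
Bytes at offsets 10..11: A0 1B.
Big-endian: lowest address holds the most-significant byte.
The bytes are already most-significant first: 0xA01B.
0xA01B = 40987.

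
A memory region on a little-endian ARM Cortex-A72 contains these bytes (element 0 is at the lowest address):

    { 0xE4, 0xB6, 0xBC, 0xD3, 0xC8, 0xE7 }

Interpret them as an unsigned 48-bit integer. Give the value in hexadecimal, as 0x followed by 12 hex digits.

0xE7C8D3BCB6E4

Little-endian: lowest address holds the least-significant byte.
Reassemble most-significant byte first: E7 C8 D3 BC B6 E4 → 0xE7C8D3BCB6E4.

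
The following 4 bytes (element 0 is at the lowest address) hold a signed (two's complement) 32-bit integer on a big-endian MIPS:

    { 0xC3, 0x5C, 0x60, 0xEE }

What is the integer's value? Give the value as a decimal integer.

-1017356050

Big-endian stores the most-significant byte at the lowest address.
The bytes are already most-significant first: 0xC35C60EE.
Top bit is set, so as a signed 32-bit value this is 0xC35C60EE − 2^32 = -1017356050.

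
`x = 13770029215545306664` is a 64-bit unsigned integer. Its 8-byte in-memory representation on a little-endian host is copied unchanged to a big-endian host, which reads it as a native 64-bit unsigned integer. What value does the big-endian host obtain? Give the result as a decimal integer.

13770029215545306664 in 64-bit hexadecimal is 0xBF18F89D63542E28.
Stored little-endian, the bytes at ascending addresses are 28 2E 54 63 9D F8 18 BF.
Read back as big-endian, the last byte is least significant, giving 0x282E54639DF818BF.
0x282E54639DF818BF = 2895344397274585279.

2895344397274585279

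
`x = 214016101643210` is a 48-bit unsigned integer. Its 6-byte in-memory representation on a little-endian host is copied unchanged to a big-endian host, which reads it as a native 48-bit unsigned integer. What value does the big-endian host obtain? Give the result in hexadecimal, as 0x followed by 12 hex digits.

0xCAF3B681A5C2

214016101643210 in 48-bit hexadecimal is 0xC2A581B6F3CA.
Stored little-endian, the bytes at ascending addresses are CA F3 B6 81 A5 C2.
Read back as big-endian, the last byte is least significant, giving 0xCAF3B681A5C2.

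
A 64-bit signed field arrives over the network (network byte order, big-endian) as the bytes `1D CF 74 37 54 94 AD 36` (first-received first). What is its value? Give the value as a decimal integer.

In big-endian order the high byte comes first in memory.
The bytes are already most-significant first: 0x1DCF74375494AD36.
0x1DCF74375494AD36 = 2148063328270069046.

2148063328270069046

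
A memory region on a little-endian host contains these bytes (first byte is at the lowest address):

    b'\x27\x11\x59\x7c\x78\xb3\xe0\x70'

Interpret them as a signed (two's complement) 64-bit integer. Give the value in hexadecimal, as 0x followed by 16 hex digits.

0x70E0B3787C591127

Little-endian stores the least-significant byte at the lowest address.
Reassemble most-significant byte first: 70 E0 B3 78 7C 59 11 27 → 0x70E0B3787C591127.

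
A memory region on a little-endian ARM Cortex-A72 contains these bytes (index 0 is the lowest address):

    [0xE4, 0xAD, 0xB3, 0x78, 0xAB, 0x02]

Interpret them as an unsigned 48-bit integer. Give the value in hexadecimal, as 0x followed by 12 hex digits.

Little-endian: lowest address holds the least-significant byte.
Reassemble most-significant byte first: 02 AB 78 B3 AD E4 → 0x02AB78B3ADE4.

0x02AB78B3ADE4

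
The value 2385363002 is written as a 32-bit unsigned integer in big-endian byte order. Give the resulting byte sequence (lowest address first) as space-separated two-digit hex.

8E 2D C0 3A

2385363002 in hexadecimal, padded to 32 bits, is 0x8E2DC03A.
Split into bytes (most-significant first): 8E 2D C0 3A.
Big-endian: lowest address holds the most-significant byte.
So the memory order matches the most-significant-first order: 8E 2D C0 3A.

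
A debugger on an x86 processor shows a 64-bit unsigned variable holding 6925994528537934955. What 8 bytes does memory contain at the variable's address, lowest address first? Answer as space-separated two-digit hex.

6925994528537934955 in hexadecimal, padded to 64 bits, is 0x601E135405CD7C6B.
Split into bytes (most-significant first): 60 1E 13 54 05 CD 7C 6B.
Little-endian: lowest address holds the least-significant byte.
So at ascending addresses the bytes are 6B 7C CD 05 54 13 1E 60.

6B 7C CD 05 54 13 1E 60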